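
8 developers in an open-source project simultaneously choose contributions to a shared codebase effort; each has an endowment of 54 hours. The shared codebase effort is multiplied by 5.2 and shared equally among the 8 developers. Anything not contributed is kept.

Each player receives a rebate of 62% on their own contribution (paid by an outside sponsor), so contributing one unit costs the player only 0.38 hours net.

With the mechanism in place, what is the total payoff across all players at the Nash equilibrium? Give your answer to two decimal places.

2514.24 hours

With the mechanism, a contributed unit returns (5.2/8) / 0.38 = 1.7105 per unit of net cost to the contributor — now above 1 — so contributing fully is weakly dominant for every player.
So the Nash equilibrium is full contribution by all 8; the group earns 8 × (54 × 0.62 + 5.2 × 54) = 2514.24.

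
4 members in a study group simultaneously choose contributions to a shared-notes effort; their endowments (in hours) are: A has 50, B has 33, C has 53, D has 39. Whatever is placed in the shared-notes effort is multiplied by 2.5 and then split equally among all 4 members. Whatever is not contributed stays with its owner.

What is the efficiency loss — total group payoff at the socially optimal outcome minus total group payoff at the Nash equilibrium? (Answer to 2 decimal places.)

262.50 hours

The private return per contributed unit is 2.5/4 = 0.6250 < 1 for every player regardless of endowment, so the Nash equilibrium is zero contribution and the group total is Σ E_j = 50 + 33 + 53 + 39 = 175.
Each contributed unit returns 2.500 to the group, so the social optimum is full contribution by everyone: group total = 2.500 × 175 = 437.50.
Efficiency loss = (2.500 − 1) × 175 = 262.50.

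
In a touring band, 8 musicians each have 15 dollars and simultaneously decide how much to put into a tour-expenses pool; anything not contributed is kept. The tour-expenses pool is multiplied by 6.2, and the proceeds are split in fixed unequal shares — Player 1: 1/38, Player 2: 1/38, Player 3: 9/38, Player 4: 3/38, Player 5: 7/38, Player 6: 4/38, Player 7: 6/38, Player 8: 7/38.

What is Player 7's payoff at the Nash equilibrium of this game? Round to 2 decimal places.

Player j's private return per contributed unit is 6.2 × (j's share). Contributing is weakly dominant for j when that share is at least 1/6.2 = 0.1613, and contributing 0 is dominant otherwise.
The shares above 0.1613 belong to Player 3, Player 5 and Player 8, contributing 15 each; the remaining 5 contribute 0. Total contributed: 45.
Player 7 keeps 15 and receives 6.2 × 45 × 6/38 = 44.05 from the tour-expenses pool, for a payoff of 59.05.

59.05 dollars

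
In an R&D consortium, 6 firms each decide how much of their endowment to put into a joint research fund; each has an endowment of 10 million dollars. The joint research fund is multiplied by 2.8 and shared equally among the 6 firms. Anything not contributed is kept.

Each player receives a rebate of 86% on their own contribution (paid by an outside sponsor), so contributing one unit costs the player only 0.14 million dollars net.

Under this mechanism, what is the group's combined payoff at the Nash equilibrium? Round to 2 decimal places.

219.60 million dollars

Under the mechanism each unit contributed yields (2.8/6) / 0.14 = 3.3333 back to its contributor per unit of net cost, which exceeds 1, making full contribution the dominant choice for everyone.
At the Nash equilibrium everyone contributes 10. Group total payoff = 6 × (10 × 0.86 + 2.8 × 10) = 219.60.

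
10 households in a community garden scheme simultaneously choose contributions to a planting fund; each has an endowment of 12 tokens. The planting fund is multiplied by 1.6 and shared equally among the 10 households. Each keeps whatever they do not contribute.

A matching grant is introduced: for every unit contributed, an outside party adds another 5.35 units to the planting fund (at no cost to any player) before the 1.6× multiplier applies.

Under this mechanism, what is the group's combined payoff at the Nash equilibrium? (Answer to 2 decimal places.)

Under the mechanism each unit contributed yields 1.6 × 6.35 / 10 = 1.0160 back to its contributor per unit of net cost, which exceeds 1, making full contribution the dominant choice for everyone.
So the Nash equilibrium is full contribution by all 10; the group earns 1.6 × 6.35 × 120 = 1219.20.

1219.20 tokens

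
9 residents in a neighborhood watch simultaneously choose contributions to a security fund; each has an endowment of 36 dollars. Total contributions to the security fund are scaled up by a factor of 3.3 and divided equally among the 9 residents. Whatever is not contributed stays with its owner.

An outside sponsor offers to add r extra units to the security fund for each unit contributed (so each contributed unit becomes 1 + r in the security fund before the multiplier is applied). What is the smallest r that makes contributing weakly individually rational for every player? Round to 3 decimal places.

With matching at rate r, one contributed unit becomes (1 + r) in the security fund and returns 3.3 × (1 + r) / 9 to the contributor.
Setting this equal to 1: 1 + r = 9/3.3 = 2.7273.
So the minimum matching rate is r = 2.7273 − 1 = 1.727.

1.727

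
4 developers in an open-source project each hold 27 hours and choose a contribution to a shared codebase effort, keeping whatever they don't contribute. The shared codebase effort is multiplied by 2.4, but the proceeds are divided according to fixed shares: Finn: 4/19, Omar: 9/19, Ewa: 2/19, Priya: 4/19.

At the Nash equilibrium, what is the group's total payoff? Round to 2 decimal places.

A player with share s gets back 2.4·s per unit contributed, so full contribution is dominant for anyone with s > 1/2.4 = 0.4167 and zero contribution is dominant for anyone below.
Only Omar (9/19) clears that bar, contributing 27; the remaining 3 contribute 0. Total contributed: 27.
The shared codebase effort pays out 2.4 × 27 = 64.80 in total (split across the unequal shares, but the aggregate is all that matters for the group sum).
The 3 free-riders keep 27 each, adding 81. Group total = 81 + 64.80 = 145.80.

145.80 hours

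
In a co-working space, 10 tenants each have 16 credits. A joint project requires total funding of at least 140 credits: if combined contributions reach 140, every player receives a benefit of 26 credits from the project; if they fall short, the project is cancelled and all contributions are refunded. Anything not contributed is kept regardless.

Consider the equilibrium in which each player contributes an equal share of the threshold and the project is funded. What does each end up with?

28 credits

Equal share of the threshold: 140/10 = 14.
At this profile no one gains by cutting their contribution: any cut drops the total below 140, the project is cancelled, contributions are refunded, and the deviator ends with 16, which is less than 16 − 14 + 26 = 28. Contributing more than 14 just wastes the excess. So contributing exactly 14 is a best response.
Each player's payoff: 16 − 14 + 26 = 28.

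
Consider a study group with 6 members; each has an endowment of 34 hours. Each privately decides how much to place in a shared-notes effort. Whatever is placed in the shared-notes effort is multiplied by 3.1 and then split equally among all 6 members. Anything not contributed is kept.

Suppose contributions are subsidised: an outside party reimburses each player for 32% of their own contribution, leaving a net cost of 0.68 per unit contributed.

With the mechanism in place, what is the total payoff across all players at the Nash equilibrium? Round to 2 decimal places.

The effective private return is (3.1/6) / 0.68 = 0.7598, which is still under 1, so the mechanism doesn't change anyone's dominant strategy: zero contribution.
Everyone keeps their endowment and the group total is 6 × 34 = 204.

204.00 hours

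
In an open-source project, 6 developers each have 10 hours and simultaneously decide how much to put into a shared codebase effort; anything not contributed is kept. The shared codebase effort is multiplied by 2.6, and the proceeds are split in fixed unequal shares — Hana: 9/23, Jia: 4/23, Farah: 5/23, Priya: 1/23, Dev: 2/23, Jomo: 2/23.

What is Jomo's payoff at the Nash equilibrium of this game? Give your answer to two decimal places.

A player with share s gets back 2.6·s per unit contributed, so full contribution is dominant for anyone with s > 1/2.6 = 0.3846 and zero contribution is dominant for anyone below.
Hana alone (share 9/23) is above the threshold, contributing 10; the remaining 5 contribute 0. Total contributed: 10.
Jomo keeps 10 and receives 2.6 × 10 × 2/23 = 2.26 from the shared codebase effort, for a payoff of 12.26.

12.26 hours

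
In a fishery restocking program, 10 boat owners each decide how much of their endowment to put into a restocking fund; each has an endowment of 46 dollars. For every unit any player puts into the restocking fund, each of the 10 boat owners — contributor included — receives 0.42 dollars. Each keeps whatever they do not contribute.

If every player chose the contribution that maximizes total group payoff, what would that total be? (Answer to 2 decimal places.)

Each contributed unit returns 4.200 to the group as a whole (0.42 to each of 10 players), which exceeds 1, so the social optimum is full contribution: group total = 4.200 × 460 = 1932.00.

1932.00 dollars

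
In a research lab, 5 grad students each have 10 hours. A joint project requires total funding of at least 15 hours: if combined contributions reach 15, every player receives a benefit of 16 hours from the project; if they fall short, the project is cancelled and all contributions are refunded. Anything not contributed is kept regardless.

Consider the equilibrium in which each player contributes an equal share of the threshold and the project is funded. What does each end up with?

23 hours

Equal share of the threshold: 15/5 = 3.
At this profile no one gains by cutting their contribution: any cut drops the total below 15, the project is cancelled, contributions are refunded, and the deviator ends with 10, which is less than 10 − 3 + 16 = 23. Contributing more than 3 just wastes the excess. So contributing exactly 3 is a best response.
Each player's payoff: 10 − 3 + 16 = 23.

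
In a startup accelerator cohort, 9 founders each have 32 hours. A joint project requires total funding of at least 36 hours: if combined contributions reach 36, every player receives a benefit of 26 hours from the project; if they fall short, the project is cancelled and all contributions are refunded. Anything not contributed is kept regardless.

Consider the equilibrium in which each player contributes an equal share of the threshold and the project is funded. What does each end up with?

54 hours

Equal share of the threshold: 36/9 = 4.
At this profile no one gains by cutting their contribution: any cut drops the total below 36, the project is cancelled, contributions are refunded, and the deviator ends with 32, which is less than 32 − 4 + 26 = 54. Contributing more than 4 just wastes the excess. So contributing exactly 4 is a best response.
Each player's payoff: 32 − 4 + 26 = 54.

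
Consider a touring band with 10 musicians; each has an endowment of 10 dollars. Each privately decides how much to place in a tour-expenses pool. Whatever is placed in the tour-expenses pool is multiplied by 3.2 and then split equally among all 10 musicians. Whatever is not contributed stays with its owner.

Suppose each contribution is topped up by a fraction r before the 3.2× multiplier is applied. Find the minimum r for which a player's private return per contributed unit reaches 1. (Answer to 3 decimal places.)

With matching at rate r, one contributed unit becomes (1 + r) in the tour-expenses pool and returns 3.2 × (1 + r) / 10 to the contributor.
Setting this equal to 1: 1 + r = 10/3.2 = 3.1250.
So the minimum matching rate is r = 3.1250 − 1 = 2.125.

2.125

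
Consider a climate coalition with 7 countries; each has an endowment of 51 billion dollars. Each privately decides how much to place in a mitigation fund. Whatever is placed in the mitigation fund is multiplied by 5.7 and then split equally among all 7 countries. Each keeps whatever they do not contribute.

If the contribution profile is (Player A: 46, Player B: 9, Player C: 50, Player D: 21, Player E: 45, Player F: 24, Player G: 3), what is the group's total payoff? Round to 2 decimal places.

Total contributed: 46 + 9 + 50 + 21 + 45 + 24 + 3 = 198; total kept: 7 × 51 − 198 = 159.
The mitigation fund pays out 5.7 × 198 = 1128.60 in aggregate.
Group total = 159 + 1128.60 = 1287.60.

1287.60 billion dollars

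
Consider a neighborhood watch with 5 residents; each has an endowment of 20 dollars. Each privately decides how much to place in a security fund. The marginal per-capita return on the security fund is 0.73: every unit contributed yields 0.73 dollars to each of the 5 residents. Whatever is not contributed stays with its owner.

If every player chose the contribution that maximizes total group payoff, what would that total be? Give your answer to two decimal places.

365.00 dollars

Each contributed unit returns 3.650 to the group as a whole (0.73 to each of 5 players), which exceeds 1, so the social optimum is full contribution: group total = 3.650 × 100 = 365.00.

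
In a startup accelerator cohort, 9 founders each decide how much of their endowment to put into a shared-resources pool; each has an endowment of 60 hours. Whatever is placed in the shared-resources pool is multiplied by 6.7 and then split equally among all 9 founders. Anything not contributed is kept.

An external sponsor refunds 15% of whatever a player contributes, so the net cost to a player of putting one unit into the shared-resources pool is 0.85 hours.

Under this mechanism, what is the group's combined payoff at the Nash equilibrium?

540.00 hours

Even with the mechanism, each unit contributed returns only (6.7/9) / 0.85 = 0.8758 per unit of net cost, so contributing nothing is still dominant.
Everyone keeps their endowment and the group total is 9 × 60 = 540.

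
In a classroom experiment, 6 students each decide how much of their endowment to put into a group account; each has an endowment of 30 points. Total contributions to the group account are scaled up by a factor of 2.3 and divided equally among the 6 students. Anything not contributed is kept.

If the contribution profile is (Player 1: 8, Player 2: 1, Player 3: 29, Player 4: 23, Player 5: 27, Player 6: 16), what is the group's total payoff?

Total contributed: 8 + 1 + 29 + 23 + 27 + 16 = 104; total kept: 6 × 30 − 104 = 76.
The group account pays out 2.3 × 104 = 239.20 in aggregate.
Group total = 76 + 239.20 = 315.20.

315.20 points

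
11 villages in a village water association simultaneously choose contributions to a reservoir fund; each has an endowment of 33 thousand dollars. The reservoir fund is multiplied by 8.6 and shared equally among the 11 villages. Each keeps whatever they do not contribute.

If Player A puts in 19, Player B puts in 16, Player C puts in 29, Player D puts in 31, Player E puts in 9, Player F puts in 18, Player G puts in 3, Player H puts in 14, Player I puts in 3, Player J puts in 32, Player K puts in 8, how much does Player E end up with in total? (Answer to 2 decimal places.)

Total contributed: 19 + 16 + 29 + 31 + 9 + 18 + 3 + 14 + 3 + 32 + 8 = 182.
Each receives 8.6 × 182 / 11 = 142.29 from the reservoir fund.
Player E keeps 33 − 9 = 24, so Player E's payoff is 24 + 142.29 = 166.29.

166.29 thousand dollars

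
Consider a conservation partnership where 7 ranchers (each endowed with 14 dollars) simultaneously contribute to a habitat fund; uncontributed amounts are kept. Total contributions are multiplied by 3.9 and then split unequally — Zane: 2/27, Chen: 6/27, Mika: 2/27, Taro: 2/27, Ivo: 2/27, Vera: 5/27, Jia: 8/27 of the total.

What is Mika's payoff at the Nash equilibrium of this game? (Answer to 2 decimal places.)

For player j, contributing a unit is worthwhile iff 3.9 × (j's share) ≥ 1, i.e. iff j's share is at least 0.2564.
The only share above 0.2564 is Jia's 8/27, contributing 14; the remaining 6 contribute 0. Total contributed: 14.
Mika keeps 14 and receives 3.9 × 14 × 2/27 = 4.04 from the habitat fund, for a payoff of 18.04.

18.04 dollars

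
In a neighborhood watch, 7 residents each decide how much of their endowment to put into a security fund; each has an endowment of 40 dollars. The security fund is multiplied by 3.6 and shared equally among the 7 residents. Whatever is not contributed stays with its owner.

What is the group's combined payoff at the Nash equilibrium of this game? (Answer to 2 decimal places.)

280.00 dollars

Each contributed unit returns 3.6/7 = 0.5143 to its contributor — below 1 — so contributing 0 is dominant for every player. At the Nash equilibrium everyone keeps their 40, and the group total is 7 × 40 = 280.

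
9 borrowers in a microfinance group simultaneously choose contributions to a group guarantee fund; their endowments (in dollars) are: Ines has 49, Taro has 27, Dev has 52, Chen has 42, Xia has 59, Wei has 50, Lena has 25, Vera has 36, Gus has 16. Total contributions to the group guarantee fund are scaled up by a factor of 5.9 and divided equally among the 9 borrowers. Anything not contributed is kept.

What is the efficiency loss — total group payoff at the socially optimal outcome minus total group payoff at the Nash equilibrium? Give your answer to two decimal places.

The private return per contributed unit is 5.9/9 = 0.6556 < 1 for every player regardless of endowment, so the Nash equilibrium is zero contribution and the group total is Σ E_j = 49 + 27 + 52 + 42 + 59 + 50 + 25 + 36 + 16 = 356.
Each contributed unit returns 5.900 to the group, so the social optimum is full contribution by everyone: group total = 5.900 × 356 = 2100.40.
Efficiency loss = (5.900 − 1) × 356 = 1744.40.

1744.40 dollars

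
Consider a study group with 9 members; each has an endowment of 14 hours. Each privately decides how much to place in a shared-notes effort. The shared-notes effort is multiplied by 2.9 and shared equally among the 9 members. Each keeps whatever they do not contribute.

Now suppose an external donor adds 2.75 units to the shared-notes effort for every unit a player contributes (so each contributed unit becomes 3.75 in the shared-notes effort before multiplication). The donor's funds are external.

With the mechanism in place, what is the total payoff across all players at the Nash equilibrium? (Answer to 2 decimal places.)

1370.25 hours

With the mechanism, a contributed unit returns 2.9 × 3.75 / 9 = 1.2083 per unit of net cost to the contributor — now above 1 — so contributing fully is weakly dominant for every player.
So the Nash equilibrium is full contribution by all 9; the group earns 2.9 × 3.75 × 126 = 1370.25.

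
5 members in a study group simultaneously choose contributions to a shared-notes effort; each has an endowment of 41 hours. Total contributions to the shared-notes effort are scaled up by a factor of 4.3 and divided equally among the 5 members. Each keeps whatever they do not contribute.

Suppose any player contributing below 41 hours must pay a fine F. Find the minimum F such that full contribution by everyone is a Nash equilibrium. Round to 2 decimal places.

5.74 hours

Given the others contribute fully, the best deviation is to contribute 0 (any partial contribution still incurs the fine and gives up units whose private return 0.8600 is below 1).
Deviating from 41 to 0 saves 41 hours but forfeits the deviator's share of the drop in the shared-notes effort: 4.3/5 × 41 = 35.26.
So the deviation gain is 41 − 35.26 = 5.74, and the fine must be at least 5.74 hours to wipe it out.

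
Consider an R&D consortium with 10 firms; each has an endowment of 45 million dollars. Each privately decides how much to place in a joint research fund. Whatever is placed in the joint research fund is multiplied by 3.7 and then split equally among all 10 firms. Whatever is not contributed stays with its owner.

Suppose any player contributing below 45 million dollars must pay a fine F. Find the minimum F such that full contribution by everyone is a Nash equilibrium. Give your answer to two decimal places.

28.35 million dollars

Given the others contribute fully, the best deviation is to contribute 0 (any partial contribution still incurs the fine and gives up units whose private return 0.3700 is below 1).
Deviating from 45 to 0 saves 45 million dollars but forfeits the deviator's share of the drop in the joint research fund: 3.7/10 × 45 = 16.65.
So the deviation gain is 45 − 16.65 = 28.35, and the fine must be at least 28.35 million dollars to wipe it out.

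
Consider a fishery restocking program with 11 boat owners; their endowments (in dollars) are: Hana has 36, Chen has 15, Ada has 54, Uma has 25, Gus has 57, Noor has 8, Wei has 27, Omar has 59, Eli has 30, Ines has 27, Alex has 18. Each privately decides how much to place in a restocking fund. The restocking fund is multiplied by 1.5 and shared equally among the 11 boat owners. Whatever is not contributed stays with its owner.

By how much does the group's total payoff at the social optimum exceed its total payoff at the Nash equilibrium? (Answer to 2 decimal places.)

178.00 dollars

The private return per contributed unit is 1.5/11 = 0.1364 < 1 for every player regardless of endowment, so the Nash equilibrium is zero contribution and the group total is Σ E_j = 36 + 15 + 54 + 25 + 57 + 8 + 27 + 59 + 30 + 27 + 18 = 356.
Each contributed unit returns 1.500 to the group, so the social optimum is full contribution by everyone: group total = 1.500 × 356 = 534.00.
Efficiency loss = (1.500 − 1) × 356 = 178.00.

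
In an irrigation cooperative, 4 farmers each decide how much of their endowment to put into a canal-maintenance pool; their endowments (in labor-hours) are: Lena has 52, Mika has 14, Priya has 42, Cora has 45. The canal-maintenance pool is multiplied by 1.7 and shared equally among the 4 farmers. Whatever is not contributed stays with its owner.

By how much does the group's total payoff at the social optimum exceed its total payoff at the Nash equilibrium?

The private return per contributed unit is 1.7/4 = 0.4250 < 1 for every player regardless of endowment, so the Nash equilibrium is zero contribution and the group total is Σ E_j = 52 + 14 + 42 + 45 = 153.
Each contributed unit returns 1.700 to the group, so the social optimum is full contribution by everyone: group total = 1.700 × 153 = 260.10.
Efficiency loss = (1.700 − 1) × 153 = 107.10.

107.10 labor-hours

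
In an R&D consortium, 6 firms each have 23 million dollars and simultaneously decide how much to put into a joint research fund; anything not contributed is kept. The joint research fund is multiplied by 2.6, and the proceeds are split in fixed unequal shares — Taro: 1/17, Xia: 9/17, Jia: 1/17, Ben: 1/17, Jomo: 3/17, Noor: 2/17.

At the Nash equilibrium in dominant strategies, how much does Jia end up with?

For player j, contributing a unit is worthwhile iff 2.6 × (j's share) ≥ 1, i.e. iff j's share is at least 0.3846.
Only Xia (9/17) clears that bar, contributing 23; the remaining 5 contribute 0. Total contributed: 23.
Jia keeps 23 and receives 2.6 × 23 × 1/17 = 3.52 from the joint research fund, for a payoff of 26.52.

26.52 million dollars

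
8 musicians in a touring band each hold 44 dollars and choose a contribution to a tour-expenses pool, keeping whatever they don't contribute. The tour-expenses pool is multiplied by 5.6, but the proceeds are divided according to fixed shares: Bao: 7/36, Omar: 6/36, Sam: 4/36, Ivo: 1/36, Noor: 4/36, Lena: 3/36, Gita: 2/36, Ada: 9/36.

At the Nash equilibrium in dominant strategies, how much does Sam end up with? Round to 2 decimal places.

98.76 dollars

Each unit j contributes comes back to j as 5.6 × (j's share), so j prefers to contribute only if that share exceeds 1/5.6 = 0.1786; otherwise keeping the unit dominates.
The shares above 0.1786 belong to Bao and Ada, contributing 44 each; the remaining 6 contribute 0. Total contributed: 88.
Sam keeps 44 and receives 5.6 × 88 × 4/36 = 54.76 from the tour-expenses pool, for a payoff of 98.76.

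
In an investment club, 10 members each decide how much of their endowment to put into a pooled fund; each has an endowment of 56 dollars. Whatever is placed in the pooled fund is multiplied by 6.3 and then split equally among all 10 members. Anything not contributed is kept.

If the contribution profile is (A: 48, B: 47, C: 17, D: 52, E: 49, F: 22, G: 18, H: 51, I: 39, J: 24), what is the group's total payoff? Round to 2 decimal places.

2505.10 dollars

Total contributed: 48 + 47 + 17 + 52 + 49 + 22 + 18 + 51 + 39 + 24 = 367; total kept: 10 × 56 − 367 = 193.
The pooled fund pays out 6.3 × 367 = 2312.10 in aggregate.
Group total = 193 + 2312.10 = 2505.10.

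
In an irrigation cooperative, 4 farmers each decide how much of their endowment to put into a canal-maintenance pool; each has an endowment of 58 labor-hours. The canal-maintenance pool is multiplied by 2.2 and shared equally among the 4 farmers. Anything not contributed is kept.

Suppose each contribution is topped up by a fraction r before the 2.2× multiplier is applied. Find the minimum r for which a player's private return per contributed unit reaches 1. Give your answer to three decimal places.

0.818

With matching at rate r, one contributed unit becomes (1 + r) in the canal-maintenance pool and returns 2.2 × (1 + r) / 4 to the contributor.
Setting this equal to 1: 1 + r = 4/2.2 = 1.8182.
So the minimum matching rate is r = 1.8182 − 1 = 0.818.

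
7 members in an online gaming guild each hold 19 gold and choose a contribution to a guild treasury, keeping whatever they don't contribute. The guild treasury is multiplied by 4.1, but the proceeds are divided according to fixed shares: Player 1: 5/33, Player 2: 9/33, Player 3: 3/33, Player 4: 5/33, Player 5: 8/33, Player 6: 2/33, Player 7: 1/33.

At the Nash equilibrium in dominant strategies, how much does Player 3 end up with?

26.08 gold

Each unit j contributes comes back to j as 4.1 × (j's share), so j prefers to contribute only if that share exceeds 1/4.1 = 0.2439; otherwise keeping the unit dominates.
Only Player 2 (9/33) clears that bar, contributing 19; the remaining 6 contribute 0. Total contributed: 19.
Player 3 keeps 19 and receives 4.1 × 19 × 3/33 = 7.08 from the guild treasury, for a payoff of 26.08.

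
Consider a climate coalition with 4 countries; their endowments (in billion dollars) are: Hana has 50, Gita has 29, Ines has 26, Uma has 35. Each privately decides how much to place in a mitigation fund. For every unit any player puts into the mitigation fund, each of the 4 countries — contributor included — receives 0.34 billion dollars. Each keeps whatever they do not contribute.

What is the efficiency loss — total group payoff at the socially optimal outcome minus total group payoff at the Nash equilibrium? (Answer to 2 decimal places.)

50.40 billion dollars

The private return per contributed unit is 0.34 < 1 for everyone, so the Nash equilibrium is zero contribution and the group total is Σ E_j = 50 + 29 + 26 + 35 = 140.
Each contributed unit returns 1.360 to the group, so the social optimum is full contribution by everyone: group total = 1.360 × 140 = 190.40.
Efficiency loss = (1.360 − 1) × 140 = 50.40.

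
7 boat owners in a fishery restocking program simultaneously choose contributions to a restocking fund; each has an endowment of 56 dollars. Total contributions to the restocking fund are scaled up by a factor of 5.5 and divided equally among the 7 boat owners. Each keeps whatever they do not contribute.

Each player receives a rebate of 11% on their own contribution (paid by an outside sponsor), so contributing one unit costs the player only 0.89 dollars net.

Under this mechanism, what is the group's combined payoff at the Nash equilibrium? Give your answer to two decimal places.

392.00 dollars

The effective private return is (5.5/7) / 0.89 = 0.8828, which is still under 1, so the mechanism doesn't change anyone's dominant strategy: zero contribution.
At the Nash equilibrium no one contributes; group total payoff = 7 × 56 = 392.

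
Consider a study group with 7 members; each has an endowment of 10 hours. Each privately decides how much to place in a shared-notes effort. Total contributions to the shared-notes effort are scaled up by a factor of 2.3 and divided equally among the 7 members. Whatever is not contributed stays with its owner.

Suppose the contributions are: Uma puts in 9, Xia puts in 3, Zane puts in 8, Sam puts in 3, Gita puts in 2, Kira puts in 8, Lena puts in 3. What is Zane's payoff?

13.83 hours

Total contributed: 9 + 3 + 8 + 3 + 2 + 8 + 3 = 36.
Each receives 2.3 × 36 / 7 = 11.83 from the shared-notes effort.
Zane keeps 10 − 8 = 2, so Zane's payoff is 2 + 11.83 = 13.83.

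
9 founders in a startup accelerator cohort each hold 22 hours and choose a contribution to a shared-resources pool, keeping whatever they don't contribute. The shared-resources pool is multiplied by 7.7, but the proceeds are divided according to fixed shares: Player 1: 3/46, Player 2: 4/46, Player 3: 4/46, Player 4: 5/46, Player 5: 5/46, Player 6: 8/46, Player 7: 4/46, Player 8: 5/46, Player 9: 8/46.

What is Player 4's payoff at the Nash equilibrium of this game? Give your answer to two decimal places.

For player j, contributing a unit is worthwhile iff 7.7 × (j's share) ≥ 1, i.e. iff j's share is at least 0.1299.
Player 6 and Player 9 are above the threshold, contributing 22 each; the remaining 7 contribute 0. Total contributed: 44.
Player 4 keeps 22 and receives 7.7 × 44 × 5/46 = 36.83 from the shared-resources pool, for a payoff of 58.83.

58.83 hours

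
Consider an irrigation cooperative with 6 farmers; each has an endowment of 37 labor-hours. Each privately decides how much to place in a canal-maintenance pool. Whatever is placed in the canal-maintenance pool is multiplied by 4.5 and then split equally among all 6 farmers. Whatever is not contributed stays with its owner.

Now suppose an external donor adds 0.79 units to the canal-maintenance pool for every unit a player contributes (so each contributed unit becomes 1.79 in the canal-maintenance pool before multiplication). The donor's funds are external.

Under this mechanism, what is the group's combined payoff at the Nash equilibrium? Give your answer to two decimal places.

With the mechanism, a contributed unit returns 4.5 × 1.79 / 6 = 1.3425 per unit of net cost to the contributor — now above 1 — so contributing fully is weakly dominant for every player.
So the Nash equilibrium is full contribution by all 6; the group earns 4.5 × 1.79 × 222 = 1788.21.

1788.21 labor-hours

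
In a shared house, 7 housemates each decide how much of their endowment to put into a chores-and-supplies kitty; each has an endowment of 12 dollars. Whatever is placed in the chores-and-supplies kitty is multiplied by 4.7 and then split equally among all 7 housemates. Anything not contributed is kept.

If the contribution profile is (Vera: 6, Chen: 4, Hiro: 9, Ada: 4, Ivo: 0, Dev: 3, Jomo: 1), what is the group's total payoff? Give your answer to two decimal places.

Total contributed: 6 + 4 + 9 + 4 + 0 + 3 + 1 = 27; total kept: 7 × 12 − 27 = 57.
The chores-and-supplies kitty pays out 4.7 × 27 = 126.90 in aggregate.
Group total = 57 + 126.90 = 183.90.

183.90 dollars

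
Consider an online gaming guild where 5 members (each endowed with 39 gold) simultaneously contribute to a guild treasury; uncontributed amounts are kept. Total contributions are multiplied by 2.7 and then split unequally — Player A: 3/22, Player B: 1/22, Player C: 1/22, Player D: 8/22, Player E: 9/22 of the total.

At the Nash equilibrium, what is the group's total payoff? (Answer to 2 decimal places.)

261.30 gold

Player j's private return per contributed unit is 2.7 × (j's share). Contributing is weakly dominant for j when that share is at least 1/2.7 = 0.3704, and contributing 0 is dominant otherwise.
Only Player E (9/22) clears that bar, contributing 39; the remaining 4 contribute 0. Total contributed: 39.
The guild treasury pays out 2.7 × 39 = 105.30 in total (split across the unequal shares, but the aggregate is all that matters for the group sum).
The 4 free-riders keep 39 each, adding 156. Group total = 156 + 105.30 = 261.30.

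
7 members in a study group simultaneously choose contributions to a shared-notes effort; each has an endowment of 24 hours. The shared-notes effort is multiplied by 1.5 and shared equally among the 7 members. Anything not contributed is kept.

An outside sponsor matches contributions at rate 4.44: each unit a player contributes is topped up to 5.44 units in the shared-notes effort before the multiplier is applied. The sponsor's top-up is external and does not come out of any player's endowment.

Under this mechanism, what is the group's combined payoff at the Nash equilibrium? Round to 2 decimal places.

1370.88 hours

The effective private return per unit is now 1.5 × 5.44 / 7 = 1.1657 > 1, so every player's dominant strategy flips to full contribution.
So the Nash equilibrium is full contribution by all 7; the group earns 1.5 × 5.44 × 168 = 1370.88.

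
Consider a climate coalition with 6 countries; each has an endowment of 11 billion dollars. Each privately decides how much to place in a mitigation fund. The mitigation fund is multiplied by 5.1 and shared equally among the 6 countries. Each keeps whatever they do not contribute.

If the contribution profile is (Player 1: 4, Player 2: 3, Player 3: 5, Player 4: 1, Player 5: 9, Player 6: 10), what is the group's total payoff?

Total contributed: 4 + 3 + 5 + 1 + 9 + 10 = 32; total kept: 6 × 11 − 32 = 34.
The mitigation fund pays out 5.1 × 32 = 163.20 in aggregate.
Group total = 34 + 163.20 = 197.20.

197.20 billion dollars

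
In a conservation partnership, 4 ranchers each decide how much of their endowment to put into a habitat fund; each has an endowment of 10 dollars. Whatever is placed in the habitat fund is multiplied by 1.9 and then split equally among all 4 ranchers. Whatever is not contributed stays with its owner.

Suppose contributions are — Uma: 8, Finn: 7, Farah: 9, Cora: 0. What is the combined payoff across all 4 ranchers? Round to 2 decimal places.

Total contributed: 8 + 7 + 9 + 0 = 24; total kept: 4 × 10 − 24 = 16.
The habitat fund pays out 1.9 × 24 = 45.60 in aggregate.
Group total = 16 + 45.60 = 61.60.

61.60 dollars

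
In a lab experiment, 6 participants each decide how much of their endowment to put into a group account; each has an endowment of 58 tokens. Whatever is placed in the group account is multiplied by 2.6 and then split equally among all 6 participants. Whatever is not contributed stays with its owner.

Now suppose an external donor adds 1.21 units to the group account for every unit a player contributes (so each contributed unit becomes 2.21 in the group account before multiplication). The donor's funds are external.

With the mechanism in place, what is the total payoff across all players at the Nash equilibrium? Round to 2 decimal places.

Even with the mechanism, each unit contributed returns only 2.6 × 2.21 / 6 = 0.9577 per unit of net cost, so contributing nothing is still dominant.
At the Nash equilibrium no one contributes; group total payoff = 6 × 58 = 348.

348.00 tokens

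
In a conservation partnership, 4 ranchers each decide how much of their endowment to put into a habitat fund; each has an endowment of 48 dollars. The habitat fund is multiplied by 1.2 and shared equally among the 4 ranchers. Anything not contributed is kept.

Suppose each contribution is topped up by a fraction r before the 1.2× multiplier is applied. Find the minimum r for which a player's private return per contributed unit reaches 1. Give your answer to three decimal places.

With matching at rate r, one contributed unit becomes (1 + r) in the habitat fund and returns 1.2 × (1 + r) / 4 to the contributor.
Setting this equal to 1: 1 + r = 4/1.2 = 3.3333.
So the minimum matching rate is r = 3.3333 − 1 = 2.333.

2.333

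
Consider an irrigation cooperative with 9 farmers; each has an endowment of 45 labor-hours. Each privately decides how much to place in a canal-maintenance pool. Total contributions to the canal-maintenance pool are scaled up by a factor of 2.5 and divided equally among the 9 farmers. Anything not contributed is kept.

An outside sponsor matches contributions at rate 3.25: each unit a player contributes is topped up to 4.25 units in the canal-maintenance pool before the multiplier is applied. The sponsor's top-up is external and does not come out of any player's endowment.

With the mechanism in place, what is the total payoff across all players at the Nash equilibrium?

4303.13 labor-hours

With the mechanism, a contributed unit returns 2.5 × 4.25 / 9 = 1.1806 per unit of net cost to the contributor — now above 1 — so contributing fully is weakly dominant for every player.
At the Nash equilibrium everyone contributes 45. Group total payoff = 2.5 × 4.25 × 405 = 4303.13.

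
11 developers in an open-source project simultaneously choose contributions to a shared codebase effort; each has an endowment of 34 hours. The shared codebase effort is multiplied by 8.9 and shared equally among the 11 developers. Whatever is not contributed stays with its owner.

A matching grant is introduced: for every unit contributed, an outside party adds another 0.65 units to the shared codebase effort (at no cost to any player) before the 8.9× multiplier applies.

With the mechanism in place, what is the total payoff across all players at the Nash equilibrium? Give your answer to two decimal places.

With the mechanism, a contributed unit returns 8.9 × 1.65 / 11 = 1.3350 per unit of net cost to the contributor — now above 1 — so contributing fully is weakly dominant for every player.
At the Nash equilibrium everyone contributes 34. Group total payoff = 8.9 × 1.65 × 374 = 5492.19.

5492.19 hours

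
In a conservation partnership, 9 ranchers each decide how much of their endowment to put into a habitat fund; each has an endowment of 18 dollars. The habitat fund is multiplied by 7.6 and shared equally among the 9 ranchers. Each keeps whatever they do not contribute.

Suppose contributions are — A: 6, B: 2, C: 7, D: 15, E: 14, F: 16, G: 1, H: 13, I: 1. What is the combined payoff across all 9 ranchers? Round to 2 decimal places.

Total contributed: 6 + 2 + 7 + 15 + 14 + 16 + 1 + 13 + 1 = 75; total kept: 9 × 18 − 75 = 87.
The habitat fund pays out 7.6 × 75 = 570.00 in aggregate.
Group total = 87 + 570.00 = 657.00.

657.00 dollars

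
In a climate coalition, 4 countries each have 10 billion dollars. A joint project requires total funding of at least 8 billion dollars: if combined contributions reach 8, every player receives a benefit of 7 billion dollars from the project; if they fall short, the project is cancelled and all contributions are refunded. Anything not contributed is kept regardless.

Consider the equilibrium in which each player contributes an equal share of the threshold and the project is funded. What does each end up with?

Equal share of the threshold: 8/4 = 2.
At this profile no one gains by cutting their contribution: any cut drops the total below 8, the project is cancelled, contributions are refunded, and the deviator ends with 10, which is less than 10 − 2 + 7 = 15. Contributing more than 2 just wastes the excess. So contributing exactly 2 is a best response.
Each player's payoff: 10 − 2 + 7 = 15.

15 billion dollars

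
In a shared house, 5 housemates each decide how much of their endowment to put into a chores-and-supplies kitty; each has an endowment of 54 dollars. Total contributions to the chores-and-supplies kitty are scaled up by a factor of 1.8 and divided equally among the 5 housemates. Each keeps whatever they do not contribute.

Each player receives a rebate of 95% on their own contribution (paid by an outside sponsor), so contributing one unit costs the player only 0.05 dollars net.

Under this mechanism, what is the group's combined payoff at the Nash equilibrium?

742.50 dollars

With the mechanism, a contributed unit returns (1.8/5) / 0.05 = 7.2000 per unit of net cost to the contributor — now above 1 — so contributing fully is weakly dominant for every player.
At the Nash equilibrium everyone contributes 54. Group total payoff = 5 × (54 × 0.95 + 1.8 × 54) = 742.50.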